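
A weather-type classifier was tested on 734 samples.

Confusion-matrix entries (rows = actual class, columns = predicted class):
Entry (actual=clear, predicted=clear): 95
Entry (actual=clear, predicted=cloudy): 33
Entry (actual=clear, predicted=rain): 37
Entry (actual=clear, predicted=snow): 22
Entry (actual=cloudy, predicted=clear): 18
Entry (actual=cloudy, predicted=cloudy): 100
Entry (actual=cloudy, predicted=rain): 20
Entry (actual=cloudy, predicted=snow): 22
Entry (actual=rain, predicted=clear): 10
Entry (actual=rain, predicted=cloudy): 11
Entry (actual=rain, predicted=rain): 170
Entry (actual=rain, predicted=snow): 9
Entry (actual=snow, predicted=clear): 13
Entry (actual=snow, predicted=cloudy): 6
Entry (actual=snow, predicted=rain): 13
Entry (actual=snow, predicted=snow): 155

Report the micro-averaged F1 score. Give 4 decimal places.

Micro-averaging pools counts across classes: ΣTP=520, ΣFP=214, ΣFN=214.
Micro-F1 score = 2·TP/(2·TP+FP+FN) on pooled counts = 0.7084 (equals overall accuracy in single-label multiclass).

0.7084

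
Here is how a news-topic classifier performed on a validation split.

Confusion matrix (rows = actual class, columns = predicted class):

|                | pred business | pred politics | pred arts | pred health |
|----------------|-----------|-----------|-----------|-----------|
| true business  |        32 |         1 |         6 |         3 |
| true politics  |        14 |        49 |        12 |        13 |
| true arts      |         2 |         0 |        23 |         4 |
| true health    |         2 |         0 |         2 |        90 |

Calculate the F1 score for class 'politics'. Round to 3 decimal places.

Take TP from the diagonal, FP from the rest of the 'politics' prediction marginal, FN from the rest of the 'politics' actual marginal.
F1 score = 2·TP/(2·TP+FP+FN).
politics: TP=49, FP=1+0+0=1, FN=14+12+13=39 → 98/138 = 0.7101

0.710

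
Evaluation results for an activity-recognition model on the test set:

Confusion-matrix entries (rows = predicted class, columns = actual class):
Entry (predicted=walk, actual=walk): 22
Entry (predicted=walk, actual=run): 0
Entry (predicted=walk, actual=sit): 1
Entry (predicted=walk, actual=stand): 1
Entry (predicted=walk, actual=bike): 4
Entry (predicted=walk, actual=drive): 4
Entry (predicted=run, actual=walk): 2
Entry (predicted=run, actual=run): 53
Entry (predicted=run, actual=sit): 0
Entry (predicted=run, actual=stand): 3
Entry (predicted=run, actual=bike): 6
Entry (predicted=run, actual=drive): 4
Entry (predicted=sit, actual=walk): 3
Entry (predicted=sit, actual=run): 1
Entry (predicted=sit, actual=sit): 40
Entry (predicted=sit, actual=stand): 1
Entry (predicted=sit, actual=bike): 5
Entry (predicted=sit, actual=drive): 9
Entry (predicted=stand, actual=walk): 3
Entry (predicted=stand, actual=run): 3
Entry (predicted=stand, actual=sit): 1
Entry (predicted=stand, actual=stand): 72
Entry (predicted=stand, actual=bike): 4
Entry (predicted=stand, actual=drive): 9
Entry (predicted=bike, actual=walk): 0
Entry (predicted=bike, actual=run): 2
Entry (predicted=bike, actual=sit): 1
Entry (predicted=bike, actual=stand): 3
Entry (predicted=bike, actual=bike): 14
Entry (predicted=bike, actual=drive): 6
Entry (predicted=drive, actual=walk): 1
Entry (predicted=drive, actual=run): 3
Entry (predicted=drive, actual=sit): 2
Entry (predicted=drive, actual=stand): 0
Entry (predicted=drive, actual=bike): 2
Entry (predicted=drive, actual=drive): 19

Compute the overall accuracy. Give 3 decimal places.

0.724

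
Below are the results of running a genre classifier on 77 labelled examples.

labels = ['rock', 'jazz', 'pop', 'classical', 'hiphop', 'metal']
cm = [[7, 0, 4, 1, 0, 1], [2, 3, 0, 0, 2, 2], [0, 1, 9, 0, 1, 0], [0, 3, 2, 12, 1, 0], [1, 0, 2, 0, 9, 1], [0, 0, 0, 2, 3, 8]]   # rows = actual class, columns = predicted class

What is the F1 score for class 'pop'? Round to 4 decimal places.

F1 score = 2·TP/(2·TP+FP+FN).
pop: TP=9, FP=4+0+2+2+0=8, FN=0+1+0+1+0=2 → 18/28 = 0.64286

0.6429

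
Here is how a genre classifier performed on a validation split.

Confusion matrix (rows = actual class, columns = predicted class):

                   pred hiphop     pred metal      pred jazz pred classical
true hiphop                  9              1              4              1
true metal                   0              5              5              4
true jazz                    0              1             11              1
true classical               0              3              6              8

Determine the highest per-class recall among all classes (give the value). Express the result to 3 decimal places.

Per-class recall (TP/(TP+FN)):
  hiphop: TP=9, FN=1+4+1=6 → 9/15 = 0.6000
  metal: TP=5, FN=0+5+4=9 → 5/14 = 0.3571
  jazz: TP=11, FN=0+1+1=2 → 11/13 = 0.8462
  classical: TP=8, FN=0+3+6=9 → 8/17 = 0.4706
Highest is class 'jazz' with recall = 0.846.

0.846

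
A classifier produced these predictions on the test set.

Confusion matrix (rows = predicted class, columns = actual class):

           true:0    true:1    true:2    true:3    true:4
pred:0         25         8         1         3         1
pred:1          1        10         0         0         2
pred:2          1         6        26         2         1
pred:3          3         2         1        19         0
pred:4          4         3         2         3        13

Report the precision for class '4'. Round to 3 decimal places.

One-vs-rest for '4': TP = diagonal; FP = other classes predicted '4'; FN = '4' predicted as other.
precision = TP/(TP+FP).
4: TP=13, FP=4+3+2+3=12 → 13/25 = 0.5200

0.520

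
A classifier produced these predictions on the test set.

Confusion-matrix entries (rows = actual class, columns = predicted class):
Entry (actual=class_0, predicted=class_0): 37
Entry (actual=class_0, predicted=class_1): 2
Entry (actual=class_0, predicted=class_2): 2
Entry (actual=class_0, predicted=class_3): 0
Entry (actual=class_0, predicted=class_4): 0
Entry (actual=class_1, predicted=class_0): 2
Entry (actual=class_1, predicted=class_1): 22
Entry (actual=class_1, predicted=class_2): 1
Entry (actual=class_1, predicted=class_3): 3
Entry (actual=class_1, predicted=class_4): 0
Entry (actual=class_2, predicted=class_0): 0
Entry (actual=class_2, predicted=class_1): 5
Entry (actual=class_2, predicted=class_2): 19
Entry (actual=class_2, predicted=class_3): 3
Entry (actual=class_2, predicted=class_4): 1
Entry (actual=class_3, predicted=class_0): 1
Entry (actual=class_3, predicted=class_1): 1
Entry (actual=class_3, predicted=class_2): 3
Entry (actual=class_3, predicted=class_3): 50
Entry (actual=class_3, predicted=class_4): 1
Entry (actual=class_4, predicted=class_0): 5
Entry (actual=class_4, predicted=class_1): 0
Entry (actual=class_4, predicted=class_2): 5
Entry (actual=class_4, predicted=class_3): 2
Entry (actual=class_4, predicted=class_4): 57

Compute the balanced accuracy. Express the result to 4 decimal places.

0.8171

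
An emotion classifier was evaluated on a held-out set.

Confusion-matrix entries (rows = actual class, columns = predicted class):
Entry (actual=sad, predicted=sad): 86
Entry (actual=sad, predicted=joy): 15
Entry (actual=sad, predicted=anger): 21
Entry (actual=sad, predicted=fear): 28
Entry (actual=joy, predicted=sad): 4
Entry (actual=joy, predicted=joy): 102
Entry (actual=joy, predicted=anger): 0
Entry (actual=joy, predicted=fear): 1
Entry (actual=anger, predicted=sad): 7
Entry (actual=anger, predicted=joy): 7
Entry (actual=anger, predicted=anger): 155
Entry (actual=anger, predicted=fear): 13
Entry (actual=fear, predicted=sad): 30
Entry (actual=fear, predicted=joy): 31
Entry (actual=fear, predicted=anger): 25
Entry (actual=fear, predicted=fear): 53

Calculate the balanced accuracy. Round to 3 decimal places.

0.690

Balanced accuracy = mean of per-class recall.
  sad: recall = 86/150 = 0.5733
  joy: recall = 102/107 = 0.9533
  anger: recall = 155/182 = 0.8516
  fear: recall = 53/139 = 0.3813
Mean = (0.5733 + 0.9533 + 0.8516 + 0.3813) / 4 = 0.690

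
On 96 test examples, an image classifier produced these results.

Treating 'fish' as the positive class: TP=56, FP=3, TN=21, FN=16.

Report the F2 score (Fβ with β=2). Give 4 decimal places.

0.8069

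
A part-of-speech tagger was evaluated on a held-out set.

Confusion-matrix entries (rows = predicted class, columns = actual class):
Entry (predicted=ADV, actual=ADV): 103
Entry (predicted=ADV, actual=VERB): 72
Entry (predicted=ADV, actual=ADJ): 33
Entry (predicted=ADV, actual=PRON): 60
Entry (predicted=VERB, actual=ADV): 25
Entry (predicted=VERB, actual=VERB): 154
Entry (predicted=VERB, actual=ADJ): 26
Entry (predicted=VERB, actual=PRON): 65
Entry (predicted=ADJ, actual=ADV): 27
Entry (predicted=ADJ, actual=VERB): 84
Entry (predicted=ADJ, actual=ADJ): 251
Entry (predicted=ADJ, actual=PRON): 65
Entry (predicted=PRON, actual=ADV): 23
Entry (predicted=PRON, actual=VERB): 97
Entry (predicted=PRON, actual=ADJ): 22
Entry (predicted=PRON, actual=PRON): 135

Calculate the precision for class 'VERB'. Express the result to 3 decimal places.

0.570

Take TP from the diagonal, FP from the rest of the 'VERB' prediction marginal, FN from the rest of the 'VERB' actual marginal.
precision = TP/(TP+FP).
VERB: TP=154, FP=25+26+65=116 → 154/270 = 0.5704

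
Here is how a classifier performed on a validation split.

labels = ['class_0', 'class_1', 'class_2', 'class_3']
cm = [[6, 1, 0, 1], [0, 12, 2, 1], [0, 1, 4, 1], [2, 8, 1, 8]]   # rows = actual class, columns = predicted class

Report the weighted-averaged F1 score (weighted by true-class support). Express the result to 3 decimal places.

Per-class F1 score (2·TP/(2·TP+FP+FN)):
  class_0: TP=6, FP=0+0+2=2, FN=1+0+1=2 → 12/16 = 0.7500
  class_1: TP=12, FP=1+1+8=10, FN=0+2+1=3 → 24/37 = 0.6486
  class_2: TP=4, FP=0+2+1=3, FN=0+1+1=2 → 8/13 = 0.6154
  class_3: TP=8, FP=1+1+1=3, FN=2+8+1=11 → 16/30 = 0.5333
Weighted-F1 score = Σ (supportᵢ/N)·F1 scoreᵢ with N=48: (8/48)·0.7500 + (15/48)·0.6486 + (6/48)·0.6154 + (19/48)·0.5333 = 0.616

0.616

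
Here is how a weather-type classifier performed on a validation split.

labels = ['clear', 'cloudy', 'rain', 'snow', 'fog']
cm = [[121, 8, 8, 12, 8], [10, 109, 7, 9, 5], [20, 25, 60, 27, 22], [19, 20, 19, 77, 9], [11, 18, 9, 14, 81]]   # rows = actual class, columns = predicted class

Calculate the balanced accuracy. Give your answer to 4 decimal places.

0.6165

Balanced accuracy = mean of per-class recall.
  clear: recall = 121/157 = 0.77070
  cloudy: recall = 109/140 = 0.77857
  rain: recall = 60/154 = 0.38961
  snow: recall = 77/144 = 0.53472
  fog: recall = 81/133 = 0.60902
Mean = (0.77070 + 0.77857 + 0.38961 + 0.53472 + 0.60902) / 5 = 0.6165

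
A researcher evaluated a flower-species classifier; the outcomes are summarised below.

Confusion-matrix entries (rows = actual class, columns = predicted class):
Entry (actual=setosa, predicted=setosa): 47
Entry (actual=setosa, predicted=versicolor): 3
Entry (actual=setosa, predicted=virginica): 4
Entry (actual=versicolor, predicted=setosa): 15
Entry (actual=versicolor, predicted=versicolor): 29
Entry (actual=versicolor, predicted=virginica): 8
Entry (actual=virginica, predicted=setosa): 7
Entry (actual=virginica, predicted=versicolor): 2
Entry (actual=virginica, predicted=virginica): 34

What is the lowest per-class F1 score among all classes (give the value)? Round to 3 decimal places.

0.674

Per-class F1 score (2·TP/(2·TP+FP+FN)):
  setosa: TP=47, FP=15+7=22, FN=3+4=7 → 94/123 = 0.7642
  versicolor: TP=29, FP=3+2=5, FN=15+8=23 → 58/86 = 0.6744
  virginica: TP=34, FP=4+8=12, FN=7+2=9 → 68/89 = 0.7640
Lowest is class 'versicolor' with F1 score = 0.674.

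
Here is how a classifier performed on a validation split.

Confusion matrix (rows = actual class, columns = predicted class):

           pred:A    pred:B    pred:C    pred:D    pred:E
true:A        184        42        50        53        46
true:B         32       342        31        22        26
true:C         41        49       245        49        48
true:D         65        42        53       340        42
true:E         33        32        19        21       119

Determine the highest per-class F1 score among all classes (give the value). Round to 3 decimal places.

Per-class F1 score (2·TP/(2·TP+FP+FN)):
  A: TP=184, FP=32+41+65+33=171, FN=42+50+53+46=191 → 368/730 = 0.5041
  B: TP=342, FP=42+49+42+32=165, FN=32+31+22+26=111 → 684/960 = 0.7125
  C: TP=245, FP=50+31+53+19=153, FN=41+49+49+48=187 → 490/830 = 0.5904
  D: TP=340, FP=53+22+49+21=145, FN=65+42+53+42=202 → 680/1027 = 0.6621
  E: TP=119, FP=46+26+48+42=162, FN=33+32+19+21=105 → 238/505 = 0.4713
Highest is class 'B' with F1 score = 0.713.

0.713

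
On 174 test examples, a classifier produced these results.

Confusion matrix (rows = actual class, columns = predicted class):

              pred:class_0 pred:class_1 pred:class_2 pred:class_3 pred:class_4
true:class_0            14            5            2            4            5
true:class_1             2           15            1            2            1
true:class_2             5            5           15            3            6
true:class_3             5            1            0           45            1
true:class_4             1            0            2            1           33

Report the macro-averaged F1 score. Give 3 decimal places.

Per-class F1 score (2·TP/(2·TP+FP+FN)):
  class_0: TP=14, FP=2+5+5+1=13, FN=5+2+4+5=16 → 28/57 = 0.4912
  class_1: TP=15, FP=5+5+1+0=11, FN=2+1+2+1=6 → 30/47 = 0.6383
  class_2: TP=15, FP=2+1+0+2=5, FN=5+5+3+6=19 → 30/54 = 0.5556
  class_3: TP=45, FP=4+2+3+1=10, FN=5+1+0+1=7 → 90/107 = 0.8411
  class_4: TP=33, FP=5+1+6+1=13, FN=1+0+2+1=4 → 66/83 = 0.7952
Macro-F1 score = mean = (0.4912 + 0.6383 + 0.5556 + 0.8411 + 0.7952) / 5 = 0.664

0.664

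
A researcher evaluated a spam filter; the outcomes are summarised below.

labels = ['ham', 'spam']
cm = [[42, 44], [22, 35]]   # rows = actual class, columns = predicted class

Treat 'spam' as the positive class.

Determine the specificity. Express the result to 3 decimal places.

Specificity = TN/(TN+FP) = 42/(42+44) = 0.488

0.488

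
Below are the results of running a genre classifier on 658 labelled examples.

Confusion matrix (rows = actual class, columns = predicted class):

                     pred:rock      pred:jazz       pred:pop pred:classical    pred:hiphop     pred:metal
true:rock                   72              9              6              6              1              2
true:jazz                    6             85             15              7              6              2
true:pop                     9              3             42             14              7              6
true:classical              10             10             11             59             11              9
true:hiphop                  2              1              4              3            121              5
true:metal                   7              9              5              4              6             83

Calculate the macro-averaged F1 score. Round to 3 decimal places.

0.685

Per-class F1 score (2·TP/(2·TP+FP+FN)):
  rock: TP=72, FP=6+9+10+2+7=34, FN=9+6+6+1+2=24 → 144/202 = 0.7129
  jazz: TP=85, FP=9+3+10+1+9=32, FN=6+15+7+6+2=36 → 170/238 = 0.7143
  pop: TP=42, FP=6+15+11+4+5=41, FN=9+3+14+7+6=39 → 84/164 = 0.5122
  classical: TP=59, FP=6+7+14+3+4=34, FN=10+10+11+11+9=51 → 118/203 = 0.5813
  hiphop: TP=121, FP=1+6+7+11+6=31, FN=2+1+4+3+5=15 → 242/288 = 0.8403
  metal: TP=83, FP=2+2+6+9+5=24, FN=7+9+5+4+6=31 → 166/221 = 0.7511
Macro-F1 score = mean = (0.7129 + 0.7143 + 0.5122 + 0.5813 + 0.8403 + 0.7511) / 6 = 0.685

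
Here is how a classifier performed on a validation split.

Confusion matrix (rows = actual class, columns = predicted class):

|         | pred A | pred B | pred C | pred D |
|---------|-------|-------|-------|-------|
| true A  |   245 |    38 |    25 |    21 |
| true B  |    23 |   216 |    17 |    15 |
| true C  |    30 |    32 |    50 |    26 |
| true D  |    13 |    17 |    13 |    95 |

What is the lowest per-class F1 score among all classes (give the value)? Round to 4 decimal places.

0.4115

Per-class F1 score (2·TP/(2·TP+FP+FN)):
  A: TP=245, FP=23+30+13=66, FN=38+25+21=84 → 490/640 = 0.76563
  B: TP=216, FP=38+32+17=87, FN=23+17+15=55 → 432/574 = 0.75261
  C: TP=50, FP=25+17+13=55, FN=30+32+26=88 → 100/243 = 0.41152
  D: TP=95, FP=21+15+26=62, FN=13+17+13=43 → 190/295 = 0.64407
Lowest is class 'C' with F1 score = 0.4115.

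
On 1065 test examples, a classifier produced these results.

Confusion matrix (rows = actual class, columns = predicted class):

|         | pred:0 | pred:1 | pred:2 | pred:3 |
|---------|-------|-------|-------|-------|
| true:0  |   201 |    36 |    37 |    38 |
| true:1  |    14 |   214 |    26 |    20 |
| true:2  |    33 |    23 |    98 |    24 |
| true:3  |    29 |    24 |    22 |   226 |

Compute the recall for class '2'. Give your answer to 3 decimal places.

0.551

Take TP from the diagonal, FP from the rest of the '2' prediction marginal, FN from the rest of the '2' actual marginal.
recall = TP/(TP+FN).
2: TP=98, FN=33+23+24=80 → 98/178 = 0.5506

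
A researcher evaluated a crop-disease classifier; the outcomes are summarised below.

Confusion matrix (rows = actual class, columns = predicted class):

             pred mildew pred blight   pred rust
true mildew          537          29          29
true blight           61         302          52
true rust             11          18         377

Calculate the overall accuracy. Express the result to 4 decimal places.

Accuracy = trace / total = (537+302+377=1216) / 1416 = 1216/1416 = 0.8588

0.8588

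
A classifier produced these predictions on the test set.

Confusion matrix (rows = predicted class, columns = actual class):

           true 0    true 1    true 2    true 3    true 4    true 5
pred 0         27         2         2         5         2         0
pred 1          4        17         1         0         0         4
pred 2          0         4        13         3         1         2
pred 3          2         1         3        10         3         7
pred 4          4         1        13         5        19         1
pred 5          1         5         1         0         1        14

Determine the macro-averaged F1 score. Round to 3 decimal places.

Per-class F1 score (2·TP/(2·TP+FP+FN)):
  0: TP=27, FP=2+2+5+2+0=11, FN=4+0+2+4+1=11 → 54/76 = 0.7105
  1: TP=17, FP=4+1+0+0+4=9, FN=2+4+1+1+5=13 → 34/56 = 0.6071
  2: TP=13, FP=0+4+3+1+2=10, FN=2+1+3+13+1=20 → 26/56 = 0.4643
  3: TP=10, FP=2+1+3+3+7=16, FN=5+0+3+5+0=13 → 20/49 = 0.4082
  4: TP=19, FP=4+1+13+5+1=24, FN=2+0+1+3+1=7 → 38/69 = 0.5507
  5: TP=14, FP=1+5+1+0+1=8, FN=0+4+2+7+1=14 → 28/50 = 0.5600
Macro-F1 score = mean = (0.7105 + 0.6071 + 0.4643 + 0.4082 + 0.5507 + 0.5600) / 6 = 0.550

0.550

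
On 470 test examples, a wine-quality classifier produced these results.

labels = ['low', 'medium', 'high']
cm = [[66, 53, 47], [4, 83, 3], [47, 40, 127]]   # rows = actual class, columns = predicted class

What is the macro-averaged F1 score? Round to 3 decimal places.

Per-class F1 score (2·TP/(2·TP+FP+FN)):
  low: TP=66, FP=4+47=51, FN=53+47=100 → 132/283 = 0.4664
  medium: TP=83, FP=53+40=93, FN=4+3=7 → 166/266 = 0.6241
  high: TP=127, FP=47+3=50, FN=47+40=87 → 254/391 = 0.6496
Macro-F1 score = mean = (0.4664 + 0.6241 + 0.6496) / 3 = 0.580

0.580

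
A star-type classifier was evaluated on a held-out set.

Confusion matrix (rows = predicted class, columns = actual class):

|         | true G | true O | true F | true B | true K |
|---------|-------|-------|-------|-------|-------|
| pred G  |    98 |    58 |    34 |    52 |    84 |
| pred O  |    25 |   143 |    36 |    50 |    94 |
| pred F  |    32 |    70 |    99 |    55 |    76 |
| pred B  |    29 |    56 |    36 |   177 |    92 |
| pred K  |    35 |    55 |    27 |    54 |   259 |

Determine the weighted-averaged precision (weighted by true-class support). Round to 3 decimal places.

0.456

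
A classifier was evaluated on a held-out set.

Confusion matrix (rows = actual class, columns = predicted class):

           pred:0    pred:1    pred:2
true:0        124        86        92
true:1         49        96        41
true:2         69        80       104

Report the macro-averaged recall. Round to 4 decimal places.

Per-class recall (TP/(TP+FN)):
  0: TP=124, FN=86+92=178 → 124/302 = 0.41060
  1: TP=96, FN=49+41=90 → 96/186 = 0.51613
  2: TP=104, FN=69+80=149 → 104/253 = 0.41107
Macro-recall = mean = (0.41060 + 0.51613 + 0.41107) / 3 = 0.4459

0.4459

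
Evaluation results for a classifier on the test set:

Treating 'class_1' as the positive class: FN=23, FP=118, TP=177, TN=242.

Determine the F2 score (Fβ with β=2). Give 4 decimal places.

Fβ = (1+β²)·TP / ((1+β²)·TP + β²·FN + FP), with β²=4
= 5·177 / (5·177 + 4·23 + 118) = 0.8082

0.8082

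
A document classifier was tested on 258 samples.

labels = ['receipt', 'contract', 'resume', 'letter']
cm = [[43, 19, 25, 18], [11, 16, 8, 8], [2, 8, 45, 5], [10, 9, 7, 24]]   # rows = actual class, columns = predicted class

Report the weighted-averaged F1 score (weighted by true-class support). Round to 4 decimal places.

Per-class F1 score (2·TP/(2·TP+FP+FN)):
  receipt: TP=43, FP=11+2+10=23, FN=19+25+18=62 → 86/171 = 0.50292
  contract: TP=16, FP=19+8+9=36, FN=11+8+8=27 → 32/95 = 0.33684
  resume: TP=45, FP=25+8+7=40, FN=2+8+5=15 → 90/145 = 0.62069
  letter: TP=24, FP=18+8+5=31, FN=10+9+7=26 → 48/105 = 0.45714
Weighted-F1 score = Σ (supportᵢ/N)·F1 scoreᵢ with N=258: (105/258)·0.50292 + (43/258)·0.33684 + (60/258)·0.62069 + (50/258)·0.45714 = 0.4938

0.4938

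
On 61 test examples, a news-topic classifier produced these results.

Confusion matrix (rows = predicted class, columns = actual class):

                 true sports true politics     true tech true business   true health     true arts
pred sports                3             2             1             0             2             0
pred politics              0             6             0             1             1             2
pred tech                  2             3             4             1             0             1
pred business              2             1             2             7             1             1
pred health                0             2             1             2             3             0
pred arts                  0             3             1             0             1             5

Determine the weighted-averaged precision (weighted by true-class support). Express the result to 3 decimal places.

Per-class precision (TP/(TP+FP)):
  sports: TP=3, FP=2+1+0+2+0=5 → 3/8 = 0.3750
  politics: TP=6, FP=0+0+1+1+2=4 → 6/10 = 0.6000
  tech: TP=4, FP=2+3+1+0+1=7 → 4/11 = 0.3636
  business: TP=7, FP=2+1+2+1+1=7 → 7/14 = 0.5000
  health: TP=3, FP=0+2+1+2+0=5 → 3/8 = 0.3750
  arts: TP=5, FP=0+3+1+0+1=5 → 5/10 = 0.5000
Weighted-precision = Σ (supportᵢ/N)·precisionᵢ with N=61: (7/61)·0.3750 + (17/61)·0.6000 + (9/61)·0.3636 + (11/61)·0.5000 + (8/61)·0.3750 + (9/61)·0.5000 = 0.477

0.477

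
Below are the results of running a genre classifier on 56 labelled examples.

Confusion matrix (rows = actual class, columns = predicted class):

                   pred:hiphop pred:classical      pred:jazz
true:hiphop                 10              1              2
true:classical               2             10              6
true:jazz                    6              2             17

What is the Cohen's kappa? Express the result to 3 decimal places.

0.479

Observed agreement pₒ = trace/N = 37/56 = 0.6607
Expected agreement pₑ = Σ (rowᵢ·colᵢ)/N² = (13·18 + 18·13 + 25·25)/56² = 0.3485
κ = (pₒ − pₑ)/(1 − pₑ) = (0.6607 − 0.3485)/(1 − 0.3485) = 0.479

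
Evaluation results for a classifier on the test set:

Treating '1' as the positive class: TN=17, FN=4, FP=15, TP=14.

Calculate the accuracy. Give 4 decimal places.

0.6200

Accuracy = (TP+TN)/N = (14+17)/50 = 0.6200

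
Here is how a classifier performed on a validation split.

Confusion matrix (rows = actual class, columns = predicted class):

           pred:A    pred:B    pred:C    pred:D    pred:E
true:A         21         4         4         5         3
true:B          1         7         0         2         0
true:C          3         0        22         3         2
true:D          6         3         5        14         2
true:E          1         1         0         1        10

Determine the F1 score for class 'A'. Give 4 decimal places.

0.6087

One-vs-rest for 'A': TP = diagonal; FP = other classes predicted 'A'; FN = 'A' predicted as other.
F1 score = 2·TP/(2·TP+FP+FN).
A: TP=21, FP=1+3+6+1=11, FN=4+4+5+3=16 → 42/69 = 0.60870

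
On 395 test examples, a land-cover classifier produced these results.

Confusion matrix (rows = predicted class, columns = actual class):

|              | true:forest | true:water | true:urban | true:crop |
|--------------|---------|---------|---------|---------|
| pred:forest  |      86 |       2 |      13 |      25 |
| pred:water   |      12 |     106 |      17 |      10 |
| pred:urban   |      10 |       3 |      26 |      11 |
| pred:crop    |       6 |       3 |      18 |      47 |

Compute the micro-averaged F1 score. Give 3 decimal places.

0.671

Micro-averaging pools counts across classes: ΣTP=265, ΣFP=130, ΣFN=130.
Micro-F1 score = 2·TP/(2·TP+FP+FN) on pooled counts = 0.671 (equals overall accuracy in single-label multiclass).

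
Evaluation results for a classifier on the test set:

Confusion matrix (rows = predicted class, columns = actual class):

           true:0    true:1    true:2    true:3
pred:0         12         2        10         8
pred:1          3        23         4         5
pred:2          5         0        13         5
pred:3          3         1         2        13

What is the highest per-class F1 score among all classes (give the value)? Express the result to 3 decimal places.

0.754

Per-class F1 score (2·TP/(2·TP+FP+FN)):
  0: TP=12, FP=2+10+8=20, FN=3+5+3=11 → 24/55 = 0.4364
  1: TP=23, FP=3+4+5=12, FN=2+0+1=3 → 46/61 = 0.7541
  2: TP=13, FP=5+0+5=10, FN=10+4+2=16 → 26/52 = 0.5000
  3: TP=13, FP=3+1+2=6, FN=8+5+5=18 → 26/50 = 0.5200
Highest is class '1' with F1 score = 0.754.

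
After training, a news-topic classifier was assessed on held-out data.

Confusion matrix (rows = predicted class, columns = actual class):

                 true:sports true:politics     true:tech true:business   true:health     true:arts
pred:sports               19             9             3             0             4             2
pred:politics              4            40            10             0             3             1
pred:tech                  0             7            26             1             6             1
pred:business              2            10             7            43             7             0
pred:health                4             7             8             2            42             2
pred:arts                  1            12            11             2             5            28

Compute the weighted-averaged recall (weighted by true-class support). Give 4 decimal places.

Per-class recall (TP/(TP+FN)):
  sports: TP=19, FN=4+0+2+4+1=11 → 19/30 = 0.63333
  politics: TP=40, FN=9+7+10+7+12=45 → 40/85 = 0.47059
  tech: TP=26, FN=3+10+7+8+11=39 → 26/65 = 0.40000
  business: TP=43, FN=0+0+1+2+2=5 → 43/48 = 0.89583
  health: TP=42, FN=4+3+6+7+5=25 → 42/67 = 0.62687
  arts: TP=28, FN=2+1+1+0+2=6 → 28/34 = 0.82353
Weighted-recall = Σ (supportᵢ/N)·recallᵢ with N=329: (30/329)·0.63333 + (85/329)·0.47059 + (65/329)·0.40000 + (48/329)·0.89583 + (67/329)·0.62687 + (34/329)·0.82353 = 0.6018

0.6018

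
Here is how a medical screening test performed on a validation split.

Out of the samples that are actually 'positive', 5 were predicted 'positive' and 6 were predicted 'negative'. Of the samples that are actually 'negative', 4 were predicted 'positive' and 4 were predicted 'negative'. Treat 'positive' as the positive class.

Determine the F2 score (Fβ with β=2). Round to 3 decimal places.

0.472

Fβ = (1+β²)·TP / ((1+β²)·TP + β²·FN + FP), with β²=4
= 5·5 / (5·5 + 4·6 + 4) = 0.472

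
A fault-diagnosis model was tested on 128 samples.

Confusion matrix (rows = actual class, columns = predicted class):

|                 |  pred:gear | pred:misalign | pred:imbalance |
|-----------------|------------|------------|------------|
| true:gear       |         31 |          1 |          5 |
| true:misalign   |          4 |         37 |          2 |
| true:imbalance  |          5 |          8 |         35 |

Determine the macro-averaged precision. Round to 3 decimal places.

0.804

Per-class precision (TP/(TP+FP)):
  gear: TP=31, FP=4+5=9 → 31/40 = 0.7750
  misalign: TP=37, FP=1+8=9 → 37/46 = 0.8043
  imbalance: TP=35, FP=5+2=7 → 35/42 = 0.8333
Macro-precision = mean = (0.7750 + 0.8043 + 0.8333) / 3 = 0.804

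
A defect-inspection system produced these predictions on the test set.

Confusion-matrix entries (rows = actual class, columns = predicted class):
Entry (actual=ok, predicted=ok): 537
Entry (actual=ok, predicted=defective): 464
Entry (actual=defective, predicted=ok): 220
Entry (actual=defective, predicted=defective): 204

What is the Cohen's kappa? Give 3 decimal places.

Observed agreement pₒ = trace/N = 741/1425 = 0.5200
Expected agreement pₑ = Σ (rowᵢ·colᵢ)/N² = (1001·757 + 424·668)/1425² = 0.5126
κ = (pₒ − pₑ)/(1 − pₑ) = (0.5200 − 0.5126)/(1 − 0.5126) = 0.015

0.015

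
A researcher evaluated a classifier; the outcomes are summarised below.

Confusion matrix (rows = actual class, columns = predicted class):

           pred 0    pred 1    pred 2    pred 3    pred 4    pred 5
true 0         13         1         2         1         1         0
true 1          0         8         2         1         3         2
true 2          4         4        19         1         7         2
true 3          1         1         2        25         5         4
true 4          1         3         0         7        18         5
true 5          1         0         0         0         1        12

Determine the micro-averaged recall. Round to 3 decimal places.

0.605

Micro-averaging pools counts across classes: ΣTP=95, ΣFP=62, ΣFN=62.
Micro-recall = TP/(TP+FN) on pooled counts = 0.605 (equals overall accuracy in single-label multiclass).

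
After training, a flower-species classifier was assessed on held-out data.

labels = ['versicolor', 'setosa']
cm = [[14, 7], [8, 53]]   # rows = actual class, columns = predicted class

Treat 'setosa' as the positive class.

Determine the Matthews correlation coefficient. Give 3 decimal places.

0.528

MCC = (TP·TN − FP·FN) / √((TP+FP)(TP+FN)(TN+FP)(TN+FN))
Numerator = 53·14 − 7·8 = 686
Denominator = √(60·61·21·22) = √1690920 = 1300.3538
MCC = 686 / 1300.3538 = 0.528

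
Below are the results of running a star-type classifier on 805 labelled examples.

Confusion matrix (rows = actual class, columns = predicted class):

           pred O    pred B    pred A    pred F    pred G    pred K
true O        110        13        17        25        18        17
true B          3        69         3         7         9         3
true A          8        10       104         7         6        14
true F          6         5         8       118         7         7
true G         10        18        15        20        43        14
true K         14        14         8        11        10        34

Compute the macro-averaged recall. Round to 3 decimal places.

0.583

Per-class recall (TP/(TP+FN)):
  O: TP=110, FN=13+17+25+18+17=90 → 110/200 = 0.5500
  B: TP=69, FN=3+3+7+9+3=25 → 69/94 = 0.7340
  A: TP=104, FN=8+10+7+6+14=45 → 104/149 = 0.6980
  F: TP=118, FN=6+5+8+7+7=33 → 118/151 = 0.7815
  G: TP=43, FN=10+18+15+20+14=77 → 43/120 = 0.3583
  K: TP=34, FN=14+14+8+11+10=57 → 34/91 = 0.3736
Macro-recall = mean = (0.5500 + 0.7340 + 0.6980 + 0.7815 + 0.3583 + 0.3736) / 6 = 0.583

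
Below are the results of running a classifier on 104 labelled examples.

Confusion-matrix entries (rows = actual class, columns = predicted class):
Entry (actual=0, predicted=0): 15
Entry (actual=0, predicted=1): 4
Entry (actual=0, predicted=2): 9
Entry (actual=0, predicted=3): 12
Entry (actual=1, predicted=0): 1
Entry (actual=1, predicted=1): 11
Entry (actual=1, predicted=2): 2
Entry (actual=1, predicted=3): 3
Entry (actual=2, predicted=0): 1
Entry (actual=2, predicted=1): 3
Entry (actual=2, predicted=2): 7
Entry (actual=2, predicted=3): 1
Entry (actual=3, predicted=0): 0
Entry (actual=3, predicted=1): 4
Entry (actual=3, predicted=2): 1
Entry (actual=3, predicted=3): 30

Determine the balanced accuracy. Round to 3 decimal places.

0.616

Balanced accuracy = mean of per-class recall.
  0: recall = 15/40 = 0.3750
  1: recall = 11/17 = 0.6471
  2: recall = 7/12 = 0.5833
  3: recall = 30/35 = 0.8571
Mean = (0.3750 + 0.6471 + 0.5833 + 0.8571) / 4 = 0.616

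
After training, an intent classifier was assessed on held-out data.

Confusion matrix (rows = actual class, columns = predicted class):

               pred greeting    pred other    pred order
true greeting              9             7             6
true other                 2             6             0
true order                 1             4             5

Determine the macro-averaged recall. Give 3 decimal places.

0.553

Per-class recall (TP/(TP+FN)):
  greeting: TP=9, FN=7+6=13 → 9/22 = 0.4091
  other: TP=6, FN=2+0=2 → 6/8 = 0.7500
  order: TP=5, FN=1+4=5 → 5/10 = 0.5000
Macro-recall = mean = (0.4091 + 0.7500 + 0.5000) / 3 = 0.553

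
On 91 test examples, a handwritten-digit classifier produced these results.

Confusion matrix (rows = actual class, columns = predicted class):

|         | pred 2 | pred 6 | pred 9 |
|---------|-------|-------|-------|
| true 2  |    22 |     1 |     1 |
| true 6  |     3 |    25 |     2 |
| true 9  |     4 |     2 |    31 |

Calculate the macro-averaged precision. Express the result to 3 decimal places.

0.854

Per-class precision (TP/(TP+FP)):
  2: TP=22, FP=3+4=7 → 22/29 = 0.7586
  6: TP=25, FP=1+2=3 → 25/28 = 0.8929
  9: TP=31, FP=1+2=3 → 31/34 = 0.9118
Macro-precision = mean = (0.7586 + 0.8929 + 0.9118) / 3 = 0.854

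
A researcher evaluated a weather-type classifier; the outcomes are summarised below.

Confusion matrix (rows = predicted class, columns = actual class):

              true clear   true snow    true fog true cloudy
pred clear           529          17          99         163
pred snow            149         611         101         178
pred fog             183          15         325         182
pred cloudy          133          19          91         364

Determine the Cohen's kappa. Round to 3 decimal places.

Observed agreement pₒ = trace/N = 1829/3159 = 0.5790
Expected agreement pₑ = Σ (rowᵢ·colᵢ)/N² = (994·808 + 662·1039 + 616·705 + 887·607)/3159² = 0.2469
κ = (pₒ − pₑ)/(1 − pₑ) = (0.5790 − 0.2469)/(1 − 0.2469) = 0.441

0.441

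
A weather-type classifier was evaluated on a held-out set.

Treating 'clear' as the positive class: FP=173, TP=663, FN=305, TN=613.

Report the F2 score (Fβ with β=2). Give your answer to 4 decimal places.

0.7041

Fβ = (1+β²)·TP / ((1+β²)·TP + β²·FN + FP), with β²=4
= 5·663 / (5·663 + 4·305 + 173) = 0.7041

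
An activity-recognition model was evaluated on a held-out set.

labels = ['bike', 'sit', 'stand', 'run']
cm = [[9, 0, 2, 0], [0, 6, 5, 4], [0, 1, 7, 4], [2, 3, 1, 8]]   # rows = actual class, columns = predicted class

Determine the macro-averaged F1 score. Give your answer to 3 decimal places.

0.588

Per-class F1 score (2·TP/(2·TP+FP+FN)):
  bike: TP=9, FP=0+0+2=2, FN=0+2+0=2 → 18/22 = 0.8182
  sit: TP=6, FP=0+1+3=4, FN=0+5+4=9 → 12/25 = 0.4800
  stand: TP=7, FP=2+5+1=8, FN=0+1+4=5 → 14/27 = 0.5185
  run: TP=8, FP=0+4+4=8, FN=2+3+1=6 → 16/30 = 0.5333
Macro-F1 score = mean = (0.8182 + 0.4800 + 0.5185 + 0.5333) / 4 = 0.588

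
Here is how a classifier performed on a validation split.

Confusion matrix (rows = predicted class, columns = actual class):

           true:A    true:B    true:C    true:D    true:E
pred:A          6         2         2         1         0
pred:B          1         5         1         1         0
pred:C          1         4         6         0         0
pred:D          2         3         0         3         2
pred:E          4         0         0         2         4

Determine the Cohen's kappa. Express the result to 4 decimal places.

Observed agreement pₒ = trace/N = 24/50 = 0.48000
Expected agreement pₑ = Σ (rowᵢ·colᵢ)/N² = (14·11 + 14·8 + 9·11 + 7·10 + 6·10)/50² = 0.19800
κ = (pₒ − pₑ)/(1 − pₑ) = (0.48000 − 0.19800)/(1 − 0.19800) = 0.3516

0.3516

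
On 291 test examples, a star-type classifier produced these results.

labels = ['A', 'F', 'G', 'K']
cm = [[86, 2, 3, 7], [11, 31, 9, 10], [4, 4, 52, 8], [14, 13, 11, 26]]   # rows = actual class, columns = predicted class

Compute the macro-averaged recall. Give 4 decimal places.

0.6392

Per-class recall (TP/(TP+FN)):
  A: TP=86, FN=2+3+7=12 → 86/98 = 0.87755
  F: TP=31, FN=11+9+10=30 → 31/61 = 0.50820
  G: TP=52, FN=4+4+8=16 → 52/68 = 0.76471
  K: TP=26, FN=14+13+11=38 → 26/64 = 0.40625
Macro-recall = mean = (0.87755 + 0.50820 + 0.76471 + 0.40625) / 4 = 0.6392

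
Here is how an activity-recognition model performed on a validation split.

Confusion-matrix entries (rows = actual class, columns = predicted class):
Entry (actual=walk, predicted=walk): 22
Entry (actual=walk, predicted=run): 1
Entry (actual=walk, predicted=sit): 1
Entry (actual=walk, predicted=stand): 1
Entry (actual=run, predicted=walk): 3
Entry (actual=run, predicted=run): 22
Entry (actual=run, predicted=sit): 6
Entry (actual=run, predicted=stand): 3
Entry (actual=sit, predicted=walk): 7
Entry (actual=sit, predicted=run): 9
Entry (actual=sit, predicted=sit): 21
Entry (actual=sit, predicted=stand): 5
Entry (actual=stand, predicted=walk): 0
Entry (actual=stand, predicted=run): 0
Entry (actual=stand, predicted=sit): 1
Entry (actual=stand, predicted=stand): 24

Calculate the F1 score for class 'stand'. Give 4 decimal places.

0.8276

Treat 'stand' as positive and all other classes as negative.
F1 score = 2·TP/(2·TP+FP+FN).
stand: TP=24, FP=1+3+5=9, FN=0+0+1=1 → 48/58 = 0.82759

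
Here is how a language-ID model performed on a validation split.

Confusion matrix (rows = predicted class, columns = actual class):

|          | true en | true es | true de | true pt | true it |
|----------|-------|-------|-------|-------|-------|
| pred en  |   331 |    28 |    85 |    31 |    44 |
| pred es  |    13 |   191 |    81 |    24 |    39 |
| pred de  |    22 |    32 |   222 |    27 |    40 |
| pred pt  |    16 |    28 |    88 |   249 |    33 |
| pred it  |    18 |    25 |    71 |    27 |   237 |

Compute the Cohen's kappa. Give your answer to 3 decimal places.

Observed agreement pₒ = trace/N = 1230/2002 = 0.6144
Expected agreement pₑ = Σ (rowᵢ·colᵢ)/N² = (400·519 + 304·348 + 547·343 + 358·414 + 393·378)/2002² = 0.1990
κ = (pₒ − pₑ)/(1 − pₑ) = (0.6144 − 0.1990)/(1 − 0.1990) = 0.519

0.519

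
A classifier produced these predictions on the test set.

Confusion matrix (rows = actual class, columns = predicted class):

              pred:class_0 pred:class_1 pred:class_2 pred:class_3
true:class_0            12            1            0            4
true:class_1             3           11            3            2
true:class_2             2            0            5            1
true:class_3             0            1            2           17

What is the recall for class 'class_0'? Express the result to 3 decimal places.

recall = TP/(TP+FN).
class_0: TP=12, FN=1+0+4=5 → 12/17 = 0.7059

0.706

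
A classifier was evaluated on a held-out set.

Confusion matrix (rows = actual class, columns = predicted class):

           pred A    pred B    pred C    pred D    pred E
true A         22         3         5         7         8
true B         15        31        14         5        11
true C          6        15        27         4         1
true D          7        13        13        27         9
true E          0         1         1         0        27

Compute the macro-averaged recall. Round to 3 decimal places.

0.546

Per-class recall (TP/(TP+FN)):
  A: TP=22, FN=3+5+7+8=23 → 22/45 = 0.4889
  B: TP=31, FN=15+14+5+11=45 → 31/76 = 0.4079
  C: TP=27, FN=6+15+4+1=26 → 27/53 = 0.5094
  D: TP=27, FN=7+13+13+9=42 → 27/69 = 0.3913
  E: TP=27, FN=0+1+1+0=2 → 27/29 = 0.9310
Macro-recall = mean = (0.4889 + 0.4079 + 0.5094 + 0.3913 + 0.9310) / 5 = 0.546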